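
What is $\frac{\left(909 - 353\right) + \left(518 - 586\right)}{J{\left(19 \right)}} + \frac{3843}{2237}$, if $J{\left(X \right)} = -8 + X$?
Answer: $\frac{1133929}{24607} \approx 46.082$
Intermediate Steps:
$\frac{\left(909 - 353\right) + \left(518 - 586\right)}{J{\left(19 \right)}} + \frac{3843}{2237} = \frac{\left(909 - 353\right) + \left(518 - 586\right)}{-8 + 19} + \frac{3843}{2237} = \frac{556 - 68}{11} + 3843 \cdot \frac{1}{2237} = 488 \cdot \frac{1}{11} + \frac{3843}{2237} = \frac{488}{11} + \frac{3843}{2237} = \frac{1133929}{24607}$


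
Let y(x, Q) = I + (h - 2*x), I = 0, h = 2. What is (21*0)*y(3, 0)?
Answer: 0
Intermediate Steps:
y(x, Q) = 2 - 2*x (y(x, Q) = 0 + (2 - 2*x) = 2 - 2*x)
(21*0)*y(3, 0) = (21*0)*(2 - 2*3) = 0*(2 - 6) = 0*(-4) = 0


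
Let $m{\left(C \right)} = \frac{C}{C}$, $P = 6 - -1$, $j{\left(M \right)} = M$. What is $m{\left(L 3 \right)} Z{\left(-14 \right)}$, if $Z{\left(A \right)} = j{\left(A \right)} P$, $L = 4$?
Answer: $-98$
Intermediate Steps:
$P = 7$ ($P = 6 + 1 = 7$)
$Z{\left(A \right)} = 7 A$ ($Z{\left(A \right)} = A 7 = 7 A$)
$m{\left(C \right)} = 1$
$m{\left(L 3 \right)} Z{\left(-14 \right)} = 1 \cdot 7 \left(-14\right) = 1 \left(-98\right) = -98$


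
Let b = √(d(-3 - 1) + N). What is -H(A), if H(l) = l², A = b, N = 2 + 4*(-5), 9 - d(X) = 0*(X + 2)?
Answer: 9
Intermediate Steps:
d(X) = 9 (d(X) = 9 - 0*(X + 2) = 9 - 0*(2 + X) = 9 - 1*0 = 9 + 0 = 9)
N = -18 (N = 2 - 20 = -18)
b = 3*I (b = √(9 - 18) = √(-9) = 3*I ≈ 3.0*I)
A = 3*I ≈ 3.0*I
-H(A) = -(3*I)² = -1*(-9) = 9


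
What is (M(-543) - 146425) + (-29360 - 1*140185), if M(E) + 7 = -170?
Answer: -316147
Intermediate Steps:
M(E) = -177 (M(E) = -7 - 170 = -177)
(M(-543) - 146425) + (-29360 - 1*140185) = (-177 - 146425) + (-29360 - 1*140185) = -146602 + (-29360 - 140185) = -146602 - 169545 = -316147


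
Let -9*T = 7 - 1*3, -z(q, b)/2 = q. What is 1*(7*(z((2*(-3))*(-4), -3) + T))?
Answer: -3052/9 ≈ -339.11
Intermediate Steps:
z(q, b) = -2*q
T = -4/9 (T = -(7 - 1*3)/9 = -(7 - 3)/9 = -1/9*4 = -4/9 ≈ -0.44444)
1*(7*(z((2*(-3))*(-4), -3) + T)) = 1*(7*(-2*2*(-3)*(-4) - 4/9)) = 1*(7*(-(-12)*(-4) - 4/9)) = 1*(7*(-2*24 - 4/9)) = 1*(7*(-48 - 4/9)) = 1*(7*(-436/9)) = 1*(-3052/9) = -3052/9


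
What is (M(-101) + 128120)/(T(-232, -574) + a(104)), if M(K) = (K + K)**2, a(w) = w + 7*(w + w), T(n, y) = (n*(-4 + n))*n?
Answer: -42231/3175226 ≈ -0.013300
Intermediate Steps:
T(n, y) = n**2*(-4 + n)
a(w) = 15*w (a(w) = w + 7*(2*w) = w + 14*w = 15*w)
M(K) = 4*K**2 (M(K) = (2*K)**2 = 4*K**2)
(M(-101) + 128120)/(T(-232, -574) + a(104)) = (4*(-101)**2 + 128120)/((-232)**2*(-4 - 232) + 15*104) = (4*10201 + 128120)/(53824*(-236) + 1560) = (40804 + 128120)/(-12702464 + 1560) = 168924/(-12700904) = 168924*(-1/12700904) = -42231/3175226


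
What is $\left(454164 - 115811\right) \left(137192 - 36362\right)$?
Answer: $34116132990$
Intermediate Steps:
$\left(454164 - 115811\right) \left(137192 - 36362\right) = 338353 \cdot 100830 = 34116132990$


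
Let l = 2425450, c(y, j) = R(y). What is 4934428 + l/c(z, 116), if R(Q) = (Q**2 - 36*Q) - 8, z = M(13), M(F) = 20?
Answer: 808033467/164 ≈ 4.9270e+6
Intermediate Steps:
z = 20
R(Q) = -8 + Q**2 - 36*Q
c(y, j) = -8 + y**2 - 36*y
4934428 + l/c(z, 116) = 4934428 + 2425450/(-8 + 20**2 - 36*20) = 4934428 + 2425450/(-8 + 400 - 720) = 4934428 + 2425450/(-328) = 4934428 + 2425450*(-1/328) = 4934428 - 1212725/164 = 808033467/164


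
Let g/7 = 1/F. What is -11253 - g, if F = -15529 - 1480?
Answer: -191402270/17009 ≈ -11253.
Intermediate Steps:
F = -17009
g = -7/17009 (g = 7/(-17009) = 7*(-1/17009) = -7/17009 ≈ -0.00041155)
-11253 - g = -11253 - 1*(-7/17009) = -11253 + 7/17009 = -191402270/17009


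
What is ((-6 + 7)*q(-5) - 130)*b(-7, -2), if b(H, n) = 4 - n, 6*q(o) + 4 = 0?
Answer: -784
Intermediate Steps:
q(o) = -⅔ (q(o) = -⅔ + (⅙)*0 = -⅔ + 0 = -⅔)
((-6 + 7)*q(-5) - 130)*b(-7, -2) = ((-6 + 7)*(-⅔) - 130)*(4 - 1*(-2)) = (1*(-⅔) - 130)*(4 + 2) = (-⅔ - 130)*6 = -392/3*6 = -784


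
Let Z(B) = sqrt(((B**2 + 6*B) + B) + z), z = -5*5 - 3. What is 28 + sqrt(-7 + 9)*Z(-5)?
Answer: 28 + 2*I*sqrt(19) ≈ 28.0 + 8.7178*I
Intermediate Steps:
z = -28 (z = -25 - 3 = -28)
Z(B) = sqrt(-28 + B**2 + 7*B) (Z(B) = sqrt(((B**2 + 6*B) + B) - 28) = sqrt((B**2 + 7*B) - 28) = sqrt(-28 + B**2 + 7*B))
28 + sqrt(-7 + 9)*Z(-5) = 28 + sqrt(-7 + 9)*sqrt(-28 + (-5)**2 + 7*(-5)) = 28 + sqrt(2)*sqrt(-28 + 25 - 35) = 28 + sqrt(2)*sqrt(-38) = 28 + sqrt(2)*(I*sqrt(38)) = 28 + 2*I*sqrt(19)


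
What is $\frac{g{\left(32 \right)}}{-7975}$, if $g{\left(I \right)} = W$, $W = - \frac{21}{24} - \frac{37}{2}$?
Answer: $\frac{31}{12760} \approx 0.0024295$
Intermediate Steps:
$W = - \frac{155}{8}$ ($W = \left(-21\right) \frac{1}{24} - \frac{37}{2} = - \frac{7}{8} - \frac{37}{2} = - \frac{155}{8} \approx -19.375$)
$g{\left(I \right)} = - \frac{155}{8}$
$\frac{g{\left(32 \right)}}{-7975} = - \frac{155}{8 \left(-7975\right)} = \left(- \frac{155}{8}\right) \left(- \frac{1}{7975}\right) = \frac{31}{12760}$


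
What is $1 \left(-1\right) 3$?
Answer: $-3$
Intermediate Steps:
$1 \left(-1\right) 3 = \left(-1\right) 3 = -3$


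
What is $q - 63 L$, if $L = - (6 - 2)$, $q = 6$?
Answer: $258$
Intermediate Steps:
$L = -4$ ($L = \left(-1\right) 4 = -4$)
$q - 63 L = 6 - -252 = 6 + 252 = 258$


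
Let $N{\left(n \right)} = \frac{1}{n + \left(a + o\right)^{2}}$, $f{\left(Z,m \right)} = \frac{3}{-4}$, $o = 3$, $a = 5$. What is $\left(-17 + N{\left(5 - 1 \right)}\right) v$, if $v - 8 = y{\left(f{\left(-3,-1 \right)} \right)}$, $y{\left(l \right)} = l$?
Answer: $- \frac{33495}{272} \approx -123.14$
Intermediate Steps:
$f{\left(Z,m \right)} = - \frac{3}{4}$ ($f{\left(Z,m \right)} = 3 \left(- \frac{1}{4}\right) = - \frac{3}{4}$)
$v = \frac{29}{4}$ ($v = 8 - \frac{3}{4} = \frac{29}{4} \approx 7.25$)
$N{\left(n \right)} = \frac{1}{64 + n}$ ($N{\left(n \right)} = \frac{1}{n + \left(5 + 3\right)^{2}} = \frac{1}{n + 8^{2}} = \frac{1}{n + 64} = \frac{1}{64 + n}$)
$\left(-17 + N{\left(5 - 1 \right)}\right) v = \left(-17 + \frac{1}{64 + \left(5 - 1\right)}\right) \frac{29}{4} = \left(-17 + \frac{1}{64 + 4}\right) \frac{29}{4} = \left(-17 + \frac{1}{68}\right) \frac{29}{4} = \left(- \frac{1155}{68}\right) \frac{29}{4} = - \frac{33495}{272}$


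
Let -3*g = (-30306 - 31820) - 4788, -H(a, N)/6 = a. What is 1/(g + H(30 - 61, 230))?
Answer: 3/67472 ≈ 4.4463e-5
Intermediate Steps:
H(a, N) = -6*a
g = 66914/3 (g = -((-30306 - 31820) - 4788)/3 = -(-62126 - 4788)/3 = -⅓*(-66914) = 66914/3 ≈ 22305.)
1/(g + H(30 - 61, 230)) = 1/(66914/3 - 6*(30 - 61)) = 1/(66914/3 - 6*(-31)) = 1/(66914/3 + 186) = 1/(67472/3) = 3/67472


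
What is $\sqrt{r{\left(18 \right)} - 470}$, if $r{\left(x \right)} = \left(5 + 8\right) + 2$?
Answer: $i \sqrt{455} \approx 21.331 i$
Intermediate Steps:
$r{\left(x \right)} = 15$ ($r{\left(x \right)} = 13 + 2 = 15$)
$\sqrt{r{\left(18 \right)} - 470} = \sqrt{15 - 470} = \sqrt{-455} = i \sqrt{455}$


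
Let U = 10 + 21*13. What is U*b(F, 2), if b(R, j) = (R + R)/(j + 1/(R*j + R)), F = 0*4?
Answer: 0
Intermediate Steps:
F = 0
U = 283 (U = 10 + 273 = 283)
b(R, j) = 2*R/(j + 1/(R + R*j)) (b(R, j) = (2*R)/(j + 1/(R + R*j)) = 2*R/(j + 1/(R + R*j)))
U*b(F, 2) = 283*(2*0²*(1 + 2)/(1 + 0*2 + 0*2²)) = 283*(2*0*3/(1 + 0 + 0*4)) = 283*(2*0*3/(1 + 0 + 0)) = 283*(2*0*3/1) = 283*(2*0*1*3) = 283*0 = 0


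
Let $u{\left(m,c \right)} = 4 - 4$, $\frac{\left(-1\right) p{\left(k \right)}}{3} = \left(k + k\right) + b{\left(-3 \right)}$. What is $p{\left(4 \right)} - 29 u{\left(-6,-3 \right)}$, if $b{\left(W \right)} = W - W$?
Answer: $-24$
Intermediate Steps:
$b{\left(W \right)} = 0$
$p{\left(k \right)} = - 6 k$ ($p{\left(k \right)} = - 3 \left(\left(k + k\right) + 0\right) = - 3 \left(2 k + 0\right) = - 3 \cdot 2 k = - 6 k$)
$u{\left(m,c \right)} = 0$ ($u{\left(m,c \right)} = 4 - 4 = 0$)
$p{\left(4 \right)} - 29 u{\left(-6,-3 \right)} = \left(-6\right) 4 - 0 = -24 + 0 = -24$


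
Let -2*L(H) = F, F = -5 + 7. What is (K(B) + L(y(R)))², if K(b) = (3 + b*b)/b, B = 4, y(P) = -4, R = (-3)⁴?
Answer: 225/16 ≈ 14.063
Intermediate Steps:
R = 81
F = 2
L(H) = -1 (L(H) = -½*2 = -1)
K(b) = (3 + b²)/b
(K(B) + L(y(R)))² = ((4 + 3/4) - 1)² = ((4 + 3*(¼)) - 1)² = ((4 + ¾) - 1)² = (19/4 - 1)² = (15/4)² = 225/16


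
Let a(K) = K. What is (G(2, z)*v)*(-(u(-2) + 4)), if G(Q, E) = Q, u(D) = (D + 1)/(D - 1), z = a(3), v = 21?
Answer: -182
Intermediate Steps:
z = 3
u(D) = (1 + D)/(-1 + D)
(G(2, z)*v)*(-(u(-2) + 4)) = (2*21)*(-((1 - 2)/(-1 - 2) + 4)) = 42*(-(-1/(-3) + 4)) = 42*(-(-⅓*(-1) + 4)) = 42*(-(⅓ + 4)) = 42*(-1*13/3) = 42*(-13/3) = -182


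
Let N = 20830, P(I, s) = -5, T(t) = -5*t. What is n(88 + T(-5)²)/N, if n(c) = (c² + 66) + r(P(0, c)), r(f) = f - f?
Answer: 101687/4166 ≈ 24.409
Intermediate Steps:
r(f) = 0
n(c) = 66 + c² (n(c) = (c² + 66) + 0 = (66 + c²) + 0 = 66 + c²)
n(88 + T(-5)²)/N = (66 + (88 + (-5*(-5))²)²)/20830 = (66 + (88 + 25²)²)*(1/20830) = (66 + (88 + 625)²)*(1/20830) = (66 + 713²)*(1/20830) = (66 + 508369)*(1/20830) = 508435*(1/20830) = 101687/4166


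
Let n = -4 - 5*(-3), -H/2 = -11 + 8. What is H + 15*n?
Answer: 171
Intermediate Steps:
H = 6 (H = -2*(-11 + 8) = -2*(-3) = 6)
n = 11 (n = -4 + 15 = 11)
H + 15*n = 6 + 15*11 = 6 + 165 = 171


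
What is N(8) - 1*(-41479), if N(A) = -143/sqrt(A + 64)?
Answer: 41479 - 143*sqrt(2)/12 ≈ 41462.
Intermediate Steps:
N(A) = -143/sqrt(64 + A)
N(8) - 1*(-41479) = -143/sqrt(64 + 8) - 1*(-41479) = -143*sqrt(2)/12 + 41479 = 41479 - 143*sqrt(2)/12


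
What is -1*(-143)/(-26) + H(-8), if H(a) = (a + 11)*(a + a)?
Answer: -107/2 ≈ -53.500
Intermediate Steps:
H(a) = 2*a*(11 + a) (H(a) = (11 + a)*(2*a) = 2*a*(11 + a))
-1*(-143)/(-26) + H(-8) = -1*(-143)/(-26) + 2*(-8)*(11 - 8) = 143*(-1/26) + 2*(-8)*3 = -11/2 - 48 = -107/2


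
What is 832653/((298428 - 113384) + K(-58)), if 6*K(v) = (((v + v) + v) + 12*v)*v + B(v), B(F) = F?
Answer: 2497959/580333 ≈ 4.3044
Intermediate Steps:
K(v) = v/6 + 5*v²/2 (K(v) = ((((v + v) + v) + 12*v)*v + v)/6 = (((2*v + v) + 12*v)*v + v)/6 = ((3*v + 12*v)*v + v)/6 = ((15*v)*v + v)/6 = (15*v² + v)/6 = (v + 15*v²)/6 = v/6 + 5*v²/2)
832653/((298428 - 113384) + K(-58)) = 832653/((298428 - 113384) + (⅙)*(-58)*(1 + 15*(-58))) = 832653/(185044 + (⅙)*(-58)*(1 - 870)) = 832653/(185044 + (⅙)*(-58)*(-869)) = 832653/(185044 + 25201/3) = 832653/(580333/3) = 832653*(3/580333) = 2497959/580333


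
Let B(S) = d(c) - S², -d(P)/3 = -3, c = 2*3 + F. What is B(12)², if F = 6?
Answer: 18225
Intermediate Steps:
c = 12 (c = 2*3 + 6 = 6 + 6 = 12)
d(P) = 9 (d(P) = -3*(-3) = 9)
B(S) = 9 - S²
B(12)² = (9 - 1*12²)² = (9 - 1*144)² = (9 - 144)² = (-135)² = 18225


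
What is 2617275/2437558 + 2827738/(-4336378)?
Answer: 2228359173073/5285086442462 ≈ 0.42163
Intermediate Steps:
2617275/2437558 + 2827738/(-4336378) = 2617275*(1/2437558) + 2827738*(-1/4336378) = 2617275/2437558 - 1413869/2168189 = 2228359173073/5285086442462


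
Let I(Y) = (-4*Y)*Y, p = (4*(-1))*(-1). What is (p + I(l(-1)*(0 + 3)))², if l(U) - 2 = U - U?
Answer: 19600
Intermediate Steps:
l(U) = 2 (l(U) = 2 + (U - U) = 2 + 0 = 2)
p = 4 (p = -4*(-1) = 4)
I(Y) = -4*Y²
(p + I(l(-1)*(0 + 3)))² = (4 - 4*4*(0 + 3)²)² = (4 - 4*(2*3)²)² = (4 - 4*6²)² = (4 - 4*36)² = (4 - 144)² = (-140)² = 19600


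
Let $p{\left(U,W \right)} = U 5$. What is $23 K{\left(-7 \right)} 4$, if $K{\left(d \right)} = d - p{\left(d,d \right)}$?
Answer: $2576$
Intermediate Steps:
$p{\left(U,W \right)} = 5 U$
$K{\left(d \right)} = - 4 d$ ($K{\left(d \right)} = d - 5 d = - 4 d$)
$23 K{\left(-7 \right)} 4 = 23 \left(\left(-4\right) \left(-7\right)\right) 4 = 23 \cdot 28 \cdot 4 = 644 \cdot 4 = 2576$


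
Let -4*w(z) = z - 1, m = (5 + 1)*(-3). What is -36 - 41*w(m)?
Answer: -923/4 ≈ -230.75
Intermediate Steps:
m = -18 (m = 6*(-3) = -18)
w(z) = 1/4 - z/4 (w(z) = -(z - 1)/4 = -(-1 + z)/4 = 1/4 - z/4)
-36 - 41*w(m) = -36 - 41*(1/4 - 1/4*(-18)) = -36 - 41*(1/4 + 9/2) = -36 - 41*19/4 = -36 - 779/4 = -923/4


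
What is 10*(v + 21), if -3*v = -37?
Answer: 1000/3 ≈ 333.33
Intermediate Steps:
v = 37/3 (v = -⅓*(-37) = 37/3 ≈ 12.333)
10*(v + 21) = 10*(37/3 + 21) = 10*(100/3) = 1000/3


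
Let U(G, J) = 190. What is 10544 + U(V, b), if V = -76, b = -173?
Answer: 10734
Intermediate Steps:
10544 + U(V, b) = 10544 + 190 = 10734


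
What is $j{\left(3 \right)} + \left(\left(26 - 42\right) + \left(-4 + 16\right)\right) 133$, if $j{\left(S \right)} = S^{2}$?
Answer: $-523$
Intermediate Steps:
$j{\left(3 \right)} + \left(\left(26 - 42\right) + \left(-4 + 16\right)\right) 133 = 3^{2} + \left(\left(26 - 42\right) + \left(-4 + 16\right)\right) 133 = 9 + \left(-16 + 12\right) 133 = 9 - 532 = -523$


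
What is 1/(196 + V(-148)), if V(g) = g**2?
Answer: 1/22100 ≈ 4.5249e-5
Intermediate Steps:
1/(196 + V(-148)) = 1/(196 + (-148)**2) = 1/(196 + 21904) = 1/22100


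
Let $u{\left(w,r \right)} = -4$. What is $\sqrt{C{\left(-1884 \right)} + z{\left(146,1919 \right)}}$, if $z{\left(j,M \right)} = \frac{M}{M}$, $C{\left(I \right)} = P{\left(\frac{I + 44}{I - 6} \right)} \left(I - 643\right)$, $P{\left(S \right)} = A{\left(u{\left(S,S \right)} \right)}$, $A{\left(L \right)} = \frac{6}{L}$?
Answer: $\frac{\sqrt{15166}}{2} \approx 61.575$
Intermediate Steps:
$P{\left(S \right)} = - \frac{3}{2}$ ($P{\left(S \right)} = \frac{6}{-4} = 6 \left(- \frac{1}{4}\right) = - \frac{3}{2}$)
$C{\left(I \right)} = \frac{1929}{2} - \frac{3 I}{2}$ ($C{\left(I \right)} = - \frac{3 \left(I - 643\right)}{2} = - \frac{3 \left(-643 + I\right)}{2} = \frac{1929}{2} - \frac{3 I}{2}$)
$z{\left(j,M \right)} = 1$
$\sqrt{C{\left(-1884 \right)} + z{\left(146,1919 \right)}} = \sqrt{\left(\frac{1929}{2} - -2826\right) + 1} = \sqrt{\left(\frac{1929}{2} + 2826\right) + 1} = \sqrt{\frac{7581}{2} + 1} = \sqrt{\frac{7583}{2}} = \frac{\sqrt{15166}}{2}$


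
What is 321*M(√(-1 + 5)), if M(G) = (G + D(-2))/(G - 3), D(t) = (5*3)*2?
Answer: -10272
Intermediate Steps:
D(t) = 30 (D(t) = 15*2 = 30)
M(G) = (30 + G)/(-3 + G) (M(G) = (G + 30)/(G - 3) = (30 + G)/(-3 + G))
321*M(√(-1 + 5)) = 321*((30 + √(-1 + 5))/(-3 + √(-1 + 5))) = 321*((30 + √4)/(-3 + √4)) = 321*((30 + 2)/(-3 + 2)) = 321*(32/(-1)) = 321*(-1*32) = 321*(-32) = -10272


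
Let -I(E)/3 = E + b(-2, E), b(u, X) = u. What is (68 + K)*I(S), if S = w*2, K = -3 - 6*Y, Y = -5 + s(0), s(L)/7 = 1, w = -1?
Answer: 636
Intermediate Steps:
s(L) = 7 (s(L) = 7*1 = 7)
Y = 2 (Y = -5 + 7 = 2)
K = -15 (K = -3 - 6*2 = -3 - 12 = -15)
S = -2 (S = -1*2 = -2)
I(E) = 6 - 3*E (I(E) = -3*(E - 2) = -3*(-2 + E) = 6 - 3*E)
(68 + K)*I(S) = (68 - 15)*(6 - 3*(-2)) = 53*(6 + 6) = 53*12 = 636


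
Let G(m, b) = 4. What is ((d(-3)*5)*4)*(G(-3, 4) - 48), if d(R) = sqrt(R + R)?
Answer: -880*I*sqrt(6) ≈ -2155.6*I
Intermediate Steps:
d(R) = sqrt(2)*sqrt(R) (d(R) = sqrt(2*R) = sqrt(2)*sqrt(R))
((d(-3)*5)*4)*(G(-3, 4) - 48) = (((sqrt(2)*sqrt(-3))*5)*4)*(4 - 48) = (((sqrt(2)*(I*sqrt(3)))*5)*4)*(-44) = (((I*sqrt(6))*5)*4)*(-44) = ((5*I*sqrt(6))*4)*(-44) = (20*I*sqrt(6))*(-44) = -880*I*sqrt(6)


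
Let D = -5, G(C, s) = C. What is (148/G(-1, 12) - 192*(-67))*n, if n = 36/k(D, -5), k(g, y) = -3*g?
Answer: 152592/5 ≈ 30518.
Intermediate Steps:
n = 12/5 (n = 36/((-3*(-5))) = 36/15 = 36*(1/15) = 12/5 ≈ 2.4000)
(148/G(-1, 12) - 192*(-67))*n = (148/(-1) - 192*(-67))*(12/5) = (148*(-1) + 12864)*(12/5) = (-148 + 12864)*(12/5) = 12716*(12/5) = 152592/5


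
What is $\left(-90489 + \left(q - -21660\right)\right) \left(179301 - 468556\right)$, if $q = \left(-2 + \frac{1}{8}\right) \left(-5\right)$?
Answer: $\frac{159251365035}{8} \approx 1.9906 \cdot 10^{10}$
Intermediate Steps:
$q = \frac{75}{8}$ ($q = \left(-2 + \frac{1}{8}\right) \left(-5\right) = \left(- \frac{15}{8}\right) \left(-5\right) = \frac{75}{8} \approx 9.375$)
$\left(-90489 + \left(q - -21660\right)\right) \left(179301 - 468556\right) = \left(-90489 + \left(\frac{75}{8} - -21660\right)\right) \left(179301 - 468556\right) = \left(-90489 + \left(\frac{75}{8} + 21660\right)\right) \left(-289255\right) = \left(-90489 + \frac{173355}{8}\right) \left(-289255\right) = \left(- \frac{550557}{8}\right) \left(-289255\right) = \frac{159251365035}{8}$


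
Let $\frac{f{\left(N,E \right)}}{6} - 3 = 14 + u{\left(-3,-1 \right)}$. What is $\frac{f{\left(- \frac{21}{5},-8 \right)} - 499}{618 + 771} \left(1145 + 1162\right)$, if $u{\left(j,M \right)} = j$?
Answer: $- \frac{319135}{463} \approx -689.28$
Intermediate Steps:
$f{\left(N,E \right)} = 84$ ($f{\left(N,E \right)} = 18 + 6 \left(14 - 3\right) = 18 + 6 \cdot 11 = 18 + 66 = 84$)
$\frac{f{\left(- \frac{21}{5},-8 \right)} - 499}{618 + 771} \left(1145 + 1162\right) = \frac{84 - 499}{618 + 771} \left(1145 + 1162\right) = - \frac{415}{1389} \cdot 2307 = \left(-415\right) \frac{1}{1389} \cdot 2307 = \left(- \frac{415}{1389}\right) 2307 = - \frac{319135}{463}$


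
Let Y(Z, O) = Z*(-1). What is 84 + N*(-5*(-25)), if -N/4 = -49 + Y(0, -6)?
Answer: 24584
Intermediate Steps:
Y(Z, O) = -Z
N = 196 (N = -4*(-49 - 1*0) = -4*(-49 + 0) = -4*(-49) = 196)
84 + N*(-5*(-25)) = 84 + 196*(-5*(-25)) = 84 + 196*125 = 84 + 24500 = 24584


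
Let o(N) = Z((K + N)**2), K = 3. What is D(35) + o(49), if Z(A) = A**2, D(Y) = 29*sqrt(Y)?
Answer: 7311616 + 29*sqrt(35) ≈ 7.3118e+6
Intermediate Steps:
o(N) = (3 + N)**4 (o(N) = ((3 + N)**2)**2 = (3 + N)**4)
D(35) + o(49) = 29*sqrt(35) + (3 + 49)**4 = 29*sqrt(35) + 52**4 = 29*sqrt(35) + 7311616 = 7311616 + 29*sqrt(35)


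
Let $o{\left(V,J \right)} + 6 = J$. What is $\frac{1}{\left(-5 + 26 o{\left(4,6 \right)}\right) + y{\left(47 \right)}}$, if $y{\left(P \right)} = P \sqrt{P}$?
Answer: $\frac{5}{103798} + \frac{47 \sqrt{47}}{103798} \approx 0.0031524$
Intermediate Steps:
$y{\left(P \right)} = P^{\frac{3}{2}}$
$o{\left(V,J \right)} = -6 + J$
$\frac{1}{\left(-5 + 26 o{\left(4,6 \right)}\right) + y{\left(47 \right)}} = \frac{1}{\left(-5 + 26 \left(-6 + 6\right)\right) + 47^{\frac{3}{2}}} = \frac{1}{\left(-5 + 26 \cdot 0\right) + 47 \sqrt{47}} = \frac{1}{\left(-5 + 0\right) + 47 \sqrt{47}} = \frac{1}{-5 + 47 \sqrt{47}}$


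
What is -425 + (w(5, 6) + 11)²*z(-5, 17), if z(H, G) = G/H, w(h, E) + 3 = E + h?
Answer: -8262/5 ≈ -1652.4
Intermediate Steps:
w(h, E) = -3 + E + h (w(h, E) = -3 + (E + h) = -3 + E + h)
-425 + (w(5, 6) + 11)²*z(-5, 17) = -425 + ((-3 + 6 + 5) + 11)²*(17/(-5)) = -425 + (8 + 11)²*(17*(-⅕)) = -425 + 19²*(-17/5) = -425 + 361*(-17/5) = -425 - 6137/5 = -8262/5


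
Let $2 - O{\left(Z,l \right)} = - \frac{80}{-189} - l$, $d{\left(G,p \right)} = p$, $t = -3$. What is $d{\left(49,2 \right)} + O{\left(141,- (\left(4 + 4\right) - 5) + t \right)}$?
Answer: $- \frac{458}{189} \approx -2.4233$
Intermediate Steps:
$O{\left(Z,l \right)} = \frac{298}{189} + l$ ($O{\left(Z,l \right)} = 2 - \left(- \frac{80}{-189} - l\right) = 2 - \left(\left(-80\right) \left(- \frac{1}{189}\right) - l\right) = 2 - \left(\frac{80}{189} - l\right) = 2 + \left(- \frac{80}{189} + l\right) = \frac{298}{189} + l$)
$d{\left(49,2 \right)} + O{\left(141,- (\left(4 + 4\right) - 5) + t \right)} = 2 + \left(\frac{298}{189} - 6\right) = 2 - \frac{836}{189} = - \frac{458}{189}$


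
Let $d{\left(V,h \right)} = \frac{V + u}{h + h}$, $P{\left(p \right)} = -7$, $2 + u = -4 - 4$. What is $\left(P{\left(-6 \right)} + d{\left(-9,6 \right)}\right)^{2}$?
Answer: $\frac{10609}{144} \approx 73.674$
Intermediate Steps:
$u = -10$ ($u = -2 - 8 = -10$)
$d{\left(V,h \right)} = \frac{-10 + V}{2 h}$ ($d{\left(V,h \right)} = \frac{V - 10}{h + h} = \frac{-10 + V}{2 h}$)
$\left(P{\left(-6 \right)} + d{\left(-9,6 \right)}\right)^{2} = \left(-7 + \frac{-10 - 9}{2 \cdot 6}\right)^{2} = \left(-7 + \frac{1}{2} \cdot \frac{1}{6} \left(-19\right)\right)^{2} = \left(-7 - \frac{19}{12}\right)^{2} = \left(- \frac{103}{12}\right)^{2} = \frac{10609}{144}$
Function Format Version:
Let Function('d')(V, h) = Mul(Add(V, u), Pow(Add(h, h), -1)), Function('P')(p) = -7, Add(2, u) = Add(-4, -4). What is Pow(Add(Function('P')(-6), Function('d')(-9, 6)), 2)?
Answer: Rational(10609, 144) ≈ 73.674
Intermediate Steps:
u = -10 (u = Add(-2, Add(-4, -4)) = Add(-2, -8) = -10)
Function('d')(V, h) = Mul(Rational(1, 2), Pow(h, -1), Add(-10, V)) (Function('d')(V, h) = Mul(Add(V, -10), Pow(Add(h, h), -1)) = Mul(Add(-10, V), Pow(Mul(2, h), -1)) = Mul(Add(-10, V), Mul(Rational(1, 2), Pow(h, -1))) = Mul(Rational(1, 2), Pow(h, -1), Add(-10, V)))
Pow(Add(Function('P')(-6), Function('d')(-9, 6)), 2) = Pow(Add(-7, Mul(Rational(1, 2), Pow(6, -1), Add(-10, -9))), 2) = Pow(Add(-7, Mul(Rational(1, 2), Rational(1, 6), -19)), 2) = Pow(Add(-7, Rational(-19, 12)), 2) = Pow(Rational(-103, 12), 2) = Rational(10609, 144)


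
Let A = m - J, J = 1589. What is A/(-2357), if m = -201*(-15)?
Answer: -1426/2357 ≈ -0.60501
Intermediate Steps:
m = 3015
A = 1426 (A = 3015 - 1*1589 = 3015 - 1589 = 1426)
A/(-2357) = 1426/(-2357) = 1426*(-1/2357) = -1426/2357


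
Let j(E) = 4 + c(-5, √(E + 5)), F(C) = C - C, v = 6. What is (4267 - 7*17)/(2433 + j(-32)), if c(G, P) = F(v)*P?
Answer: 4148/2437 ≈ 1.7021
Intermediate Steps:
F(C) = 0
c(G, P) = 0 (c(G, P) = 0*P = 0)
j(E) = 4 (j(E) = 4 + 0 = 4)
(4267 - 7*17)/(2433 + j(-32)) = (4267 - 7*17)/(2433 + 4) = (4267 - 119)/2437 = 4148*(1/2437) = 4148/2437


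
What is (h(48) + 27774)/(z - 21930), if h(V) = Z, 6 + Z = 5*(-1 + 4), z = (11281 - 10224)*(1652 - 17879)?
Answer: -9261/5724623 ≈ -0.0016177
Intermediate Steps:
z = -17151939 (z = 1057*(-16227) = -17151939)
Z = 9 (Z = -6 + 5*(-1 + 4) = -6 + 5*3 = -6 + 15 = 9)
h(V) = 9
(h(48) + 27774)/(z - 21930) = (9 + 27774)/(-17151939 - 21930) = 27783/(-17173869) = 27783*(-1/17173869) = -9261/5724623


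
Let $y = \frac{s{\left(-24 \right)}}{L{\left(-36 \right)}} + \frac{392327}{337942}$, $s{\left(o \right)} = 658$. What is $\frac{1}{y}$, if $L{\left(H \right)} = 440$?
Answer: $\frac{3379420}{8977039} \approx 0.37645$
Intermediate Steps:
$y = \frac{8977039}{3379420}$ ($y = \frac{658}{440} + \frac{392327}{337942} = 658 \cdot \frac{1}{440} + 392327 \cdot \frac{1}{337942} = \frac{329}{220} + \frac{392327}{337942} = \frac{8977039}{3379420} \approx 2.6564$)
$\frac{1}{y} = \frac{1}{\frac{8977039}{3379420}} = \frac{3379420}{8977039}$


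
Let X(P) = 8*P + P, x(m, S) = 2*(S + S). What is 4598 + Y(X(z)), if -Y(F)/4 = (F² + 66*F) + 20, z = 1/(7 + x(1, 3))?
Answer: 1585530/361 ≈ 4392.0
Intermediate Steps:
x(m, S) = 4*S (x(m, S) = 2*(2*S) = 4*S)
z = 1/19 (z = 1/(7 + 4*3) = 1/(7 + 12) = 1/19 ≈ 0.052632)
X(P) = 9*P
Y(F) = -80 - 264*F - 4*F² (Y(F) = -4*((F² + 66*F) + 20) = -4*(20 + F² + 66*F) = -80 - 264*F - 4*F²)
4598 + Y(X(z)) = 4598 + (-80 - 2376/19 - 4*(9*(1/19))²) = 4598 + (-80 - 264*9/19 - 4*(9/19)²) = 4598 + (-80 - 2376/19 - 4*81/361) = 4598 + (-80 - 2376/19 - 324/361) = 4598 - 74348/361 = 1585530/361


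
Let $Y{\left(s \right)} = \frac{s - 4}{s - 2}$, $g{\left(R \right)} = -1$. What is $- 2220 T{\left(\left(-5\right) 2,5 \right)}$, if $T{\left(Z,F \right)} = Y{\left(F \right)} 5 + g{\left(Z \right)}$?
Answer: $-1480$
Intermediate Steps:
$Y{\left(s \right)} = \frac{-4 + s}{-2 + s}$
$T{\left(Z,F \right)} = -1 + \frac{5 \left(-4 + F\right)}{-2 + F}$ ($T{\left(Z,F \right)} = \frac{-4 + F}{-2 + F} 5 - 1 = \frac{5 \left(-4 + F\right)}{-2 + F} - 1 = -1 + \frac{5 \left(-4 + F\right)}{-2 + F}$)
$- 2220 T{\left(\left(-5\right) 2,5 \right)} = - 2220 \frac{2 \left(-9 + 2 \cdot 5\right)}{-2 + 5} = - 2220 \frac{2 \left(-9 + 10\right)}{3} = - 2220 \cdot 2 \cdot \frac{1}{3} \cdot 1 = \left(-2220\right) \frac{2}{3} = -1480$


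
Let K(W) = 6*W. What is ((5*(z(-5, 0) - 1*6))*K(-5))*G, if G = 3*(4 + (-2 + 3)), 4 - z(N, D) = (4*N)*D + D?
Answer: 4500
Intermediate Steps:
z(N, D) = 4 - D - 4*D*N (z(N, D) = 4 - ((4*N)*D + D) = 4 - (4*D*N + D) = 4 - (D + 4*D*N) = 4 + (-D - 4*D*N) = 4 - D - 4*D*N)
G = 15 (G = 3*(4 + 1) = 3*5 = 15)
((5*(z(-5, 0) - 1*6))*K(-5))*G = ((5*((4 - 1*0 - 4*0*(-5)) - 1*6))*(6*(-5)))*15 = ((5*((4 + 0 + 0) - 6))*(-30))*15 = ((5*(4 - 6))*(-30))*15 = ((5*(-2))*(-30))*15 = -10*(-30)*15 = 300*15 = 4500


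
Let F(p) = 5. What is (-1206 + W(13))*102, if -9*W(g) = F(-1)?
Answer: -369206/3 ≈ -1.2307e+5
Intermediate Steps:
W(g) = -5/9 (W(g) = -⅑*5 = -5/9)
(-1206 + W(13))*102 = (-1206 - 5/9)*102 = -10859/9*102 = -369206/3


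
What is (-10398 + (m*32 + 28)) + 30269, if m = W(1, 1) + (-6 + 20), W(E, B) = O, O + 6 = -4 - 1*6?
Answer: 19835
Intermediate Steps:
O = -16 (O = -6 + (-4 - 1*6) = -6 + (-4 - 6) = -6 - 10 = -16)
W(E, B) = -16
m = -2 (m = -16 + (-6 + 20) = -16 + 14 = -2)
(-10398 + (m*32 + 28)) + 30269 = (-10398 + (-2*32 + 28)) + 30269 = (-10398 + (-64 + 28)) + 30269 = (-10398 - 36) + 30269 = -10434 + 30269 = 19835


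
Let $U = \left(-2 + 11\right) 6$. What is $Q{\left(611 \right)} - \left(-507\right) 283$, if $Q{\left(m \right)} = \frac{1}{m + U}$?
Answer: $\frac{95414866}{665} \approx 1.4348 \cdot 10^{5}$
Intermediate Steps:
$U = 54$ ($U = 9 \cdot 6 = 54$)
$Q{\left(m \right)} = \frac{1}{54 + m}$ ($Q{\left(m \right)} = \frac{1}{m + 54} = \frac{1}{54 + m}$)
$Q{\left(611 \right)} - \left(-507\right) 283 = \frac{1}{54 + 611} - \left(-507\right) 283 = \frac{1}{665} - -143481 = \frac{1}{665} + 143481 = \frac{95414866}{665}$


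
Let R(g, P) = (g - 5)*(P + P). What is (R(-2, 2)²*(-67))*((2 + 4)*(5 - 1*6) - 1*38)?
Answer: 2311232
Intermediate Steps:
R(g, P) = 2*P*(-5 + g) (R(g, P) = (-5 + g)*(2*P) = 2*P*(-5 + g))
(R(-2, 2)²*(-67))*((2 + 4)*(5 - 1*6) - 1*38) = ((2*2*(-5 - 2))²*(-67))*((2 + 4)*(5 - 1*6) - 1*38) = ((2*2*(-7))²*(-67))*(6*(5 - 6) - 38) = ((-28)²*(-67))*(6*(-1) - 38) = (784*(-67))*(-6 - 38) = -52528*(-44) = 2311232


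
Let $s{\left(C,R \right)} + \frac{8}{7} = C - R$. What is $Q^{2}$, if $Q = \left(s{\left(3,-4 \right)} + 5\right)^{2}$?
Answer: $\frac{33362176}{2401} \approx 13895.0$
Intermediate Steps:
$s{\left(C,R \right)} = - \frac{8}{7} + C - R$ ($s{\left(C,R \right)} = - \frac{8}{7} + \left(C - R\right) = - \frac{8}{7} + C - R$)
$Q = \frac{5776}{49}$ ($Q = \left(\left(- \frac{8}{7} + 3 - -4\right) + 5\right)^{2} = \left(\left(- \frac{8}{7} + 3 + 4\right) + 5\right)^{2} = \left(\frac{41}{7} + 5\right)^{2} = \left(\frac{76}{7}\right)^{2} = \frac{5776}{49} \approx 117.88$)
$Q^{2} = \left(\frac{5776}{49}\right)^{2} = \frac{33362176}{2401}$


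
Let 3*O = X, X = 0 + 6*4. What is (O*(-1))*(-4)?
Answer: 32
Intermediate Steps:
X = 24 (X = 0 + 24 = 24)
O = 8 (O = (1/3)*24 = 8)
(O*(-1))*(-4) = (8*(-1))*(-4) = -8*(-4) = 32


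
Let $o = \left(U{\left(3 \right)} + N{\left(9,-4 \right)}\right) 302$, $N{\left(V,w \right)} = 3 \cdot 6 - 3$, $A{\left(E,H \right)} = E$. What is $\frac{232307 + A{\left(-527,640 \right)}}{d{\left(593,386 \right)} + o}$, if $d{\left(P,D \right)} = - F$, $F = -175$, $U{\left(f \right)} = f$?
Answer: $\frac{231780}{5611} \approx 41.308$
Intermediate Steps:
$N{\left(V,w \right)} = 15$ ($N{\left(V,w \right)} = 18 - 3 = 15$)
$o = 5436$ ($o = \left(3 + 15\right) 302 = 18 \cdot 302 = 5436$)
$d{\left(P,D \right)} = 175$ ($d{\left(P,D \right)} = \left(-1\right) \left(-175\right) = 175$)
$\frac{232307 + A{\left(-527,640 \right)}}{d{\left(593,386 \right)} + o} = \frac{232307 - 527}{175 + 5436} = \frac{231780}{5611}$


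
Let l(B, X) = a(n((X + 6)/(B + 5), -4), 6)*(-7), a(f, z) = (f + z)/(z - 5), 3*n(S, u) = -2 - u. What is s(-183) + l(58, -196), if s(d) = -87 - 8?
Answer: -425/3 ≈ -141.67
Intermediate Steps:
n(S, u) = -⅔ - u/3 (n(S, u) = (-2 - u)/3 = -⅔ - u/3)
s(d) = -95
a(f, z) = (f + z)/(-5 + z)
l(B, X) = -140/3 (l(B, X) = (((-⅔ - ⅓*(-4)) + 6)/(-5 + 6))*(-7) = (((-⅔ + 4/3) + 6)/1)*(-7) = (1*(⅔ + 6))*(-7) = (1*(20/3))*(-7) = (20/3)*(-7) = -140/3)
s(-183) + l(58, -196) = -95 - 140/3 = -425/3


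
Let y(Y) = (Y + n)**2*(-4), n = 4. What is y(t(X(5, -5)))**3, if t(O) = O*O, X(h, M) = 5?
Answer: -38068692544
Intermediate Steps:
t(O) = O**2
y(Y) = -4*(4 + Y)**2 (y(Y) = (Y + 4)**2*(-4) = (4 + Y)**2*(-4) = -4*(4 + Y)**2)
y(t(X(5, -5)))**3 = (-4*(4 + 5**2)**2)**3 = (-4*(4 + 25)**2)**3 = (-4*29**2)**3 = (-4*841)**3 = (-3364)**3 = -38068692544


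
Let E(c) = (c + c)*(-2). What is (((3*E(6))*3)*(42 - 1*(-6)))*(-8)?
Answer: 82944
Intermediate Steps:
E(c) = -4*c (E(c) = (2*c)*(-2) = -4*c)
(((3*E(6))*3)*(42 - 1*(-6)))*(-8) = (((3*(-4*6))*3)*(42 - 1*(-6)))*(-8) = (((3*(-24))*3)*(42 + 6))*(-8) = (-72*3*48)*(-8) = -216*48*(-8) = -10368*(-8) = 82944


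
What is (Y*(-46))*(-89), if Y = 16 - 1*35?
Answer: -77786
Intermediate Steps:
Y = -19 (Y = 16 - 35 = -19)
(Y*(-46))*(-89) = -19*(-46)*(-89) = 874*(-89) = -77786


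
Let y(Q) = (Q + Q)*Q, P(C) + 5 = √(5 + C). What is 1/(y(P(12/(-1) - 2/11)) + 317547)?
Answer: 11*I/(20*√869 + 3493409*I) ≈ 3.1488e-6 + 5.3141e-10*I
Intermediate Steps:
P(C) = -5 + √(5 + C)
y(Q) = 2*Q² (y(Q) = (2*Q)*Q = 2*Q²)
1/(y(P(12/(-1) - 2/11)) + 317547) = 1/(2*(-5 + √(5 + (12/(-1) - 2/11)))² + 317547) = 1/(2*(-5 + √(5 + (12*(-1) - 2*1/11)))² + 317547) = 1/(2*(-5 + √(5 + (-12 - 2/11)))² + 317547) = 1/(2*(-5 + √(5 - 134/11))² + 317547) = 1/(2*(-5 + √(-79/11))² + 317547) = 1/(2*(-5 + I*√869/11)² + 317547) = 1/(317547 + 2*(-5 + I*√869/11)²)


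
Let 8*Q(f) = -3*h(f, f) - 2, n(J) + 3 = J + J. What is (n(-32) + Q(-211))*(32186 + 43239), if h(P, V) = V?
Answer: 7165375/8 ≈ 8.9567e+5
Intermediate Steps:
n(J) = -3 + 2*J (n(J) = -3 + (J + J) = -3 + 2*J)
Q(f) = -¼ - 3*f/8 (Q(f) = (-3*f - 2)/8 = (-2 - 3*f)/8 = -¼ - 3*f/8)
(n(-32) + Q(-211))*(32186 + 43239) = ((-3 + 2*(-32)) + (-¼ - 3/8*(-211)))*(32186 + 43239) = ((-3 - 64) + (-¼ + 633/8))*75425 = (-67 + 631/8)*75425 = (95/8)*75425 = 7165375/8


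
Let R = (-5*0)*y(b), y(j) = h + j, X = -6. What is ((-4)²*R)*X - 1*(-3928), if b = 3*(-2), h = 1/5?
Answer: 3928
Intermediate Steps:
h = ⅕ ≈ 0.20000
b = -6
y(j) = ⅕ + j
R = 0 (R = (-5*0)*(⅕ - 6) = 0*(-29/5) = 0)
((-4)²*R)*X - 1*(-3928) = ((-4)²*0)*(-6) - 1*(-3928) = (16*0)*(-6) + 3928 = 0*(-6) + 3928 = 0 + 3928 = 3928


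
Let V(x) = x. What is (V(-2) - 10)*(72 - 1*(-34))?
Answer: -1272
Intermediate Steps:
(V(-2) - 10)*(72 - 1*(-34)) = (-2 - 10)*(72 - 1*(-34)) = -12*(72 + 34) = -12*106 = -1272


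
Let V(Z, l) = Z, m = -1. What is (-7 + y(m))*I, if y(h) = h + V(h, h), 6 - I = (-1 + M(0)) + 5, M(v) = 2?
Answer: 0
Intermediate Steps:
I = 0 (I = 6 - ((-1 + 2) + 5) = 6 - (1 + 5) = 6 - 1*6 = 6 - 6 = 0)
y(h) = 2*h (y(h) = h + h = 2*h)
(-7 + y(m))*I = (-7 + 2*(-1))*0 = (-7 - 2)*0 = -9*0 = 0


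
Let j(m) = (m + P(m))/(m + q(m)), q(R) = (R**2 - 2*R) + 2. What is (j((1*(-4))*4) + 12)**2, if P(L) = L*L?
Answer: 3111696/18769 ≈ 165.79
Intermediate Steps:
P(L) = L**2
q(R) = 2 + R**2 - 2*R
j(m) = (m + m**2)/(2 + m**2 - m) (j(m) = (m + m**2)/(m + (2 + m**2 - 2*m)) = (m + m**2)/(2 + m**2 - m))
(j((1*(-4))*4) + 12)**2 = (((1*(-4))*4)*(1 + (1*(-4))*4)/(2 + ((1*(-4))*4)**2 - 1*(-4)*4) + 12)**2 = ((-4*4)*(1 - 4*4)/(2 + (-4*4)**2 - (-4)*4) + 12)**2 = (-16*(1 - 16)/(2 + (-16)**2 - 1*(-16)) + 12)**2 = (-16*(-15)/(2 + 256 + 16) + 12)**2 = (-16*(-15)/274 + 12)**2 = (-16*1/274*(-15) + 12)**2 = (120/137 + 12)**2 = (1764/137)**2 = 3111696/18769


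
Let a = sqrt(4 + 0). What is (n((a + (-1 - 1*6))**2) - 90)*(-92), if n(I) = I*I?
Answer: -49220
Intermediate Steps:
a = 2 (a = sqrt(4) = 2)
n(I) = I**2
(n((a + (-1 - 1*6))**2) - 90)*(-92) = (((2 + (-1 - 1*6))**2)**2 - 90)*(-92) = (((2 + (-1 - 6))**2)**2 - 90)*(-92) = (((2 - 7)**2)**2 - 90)*(-92) = (((-5)**2)**2 - 90)*(-92) = (25**2 - 90)*(-92) = (625 - 90)*(-92) = 535*(-92) = -49220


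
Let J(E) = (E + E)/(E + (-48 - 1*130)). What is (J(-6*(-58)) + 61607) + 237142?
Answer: 25394013/85 ≈ 2.9875e+5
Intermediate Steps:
J(E) = 2*E/(-178 + E) (J(E) = (2*E)/(E + (-48 - 130)) = (2*E)/(E - 178) = (2*E)/(-178 + E) = 2*E/(-178 + E))
(J(-6*(-58)) + 61607) + 237142 = (2*(-6*(-58))/(-178 - 6*(-58)) + 61607) + 237142 = (2*348/(-178 + 348) + 61607) + 237142 = (2*348/170 + 61607) + 237142 = (2*348*(1/170) + 61607) + 237142 = (348/85 + 61607) + 237142 = 5236943/85 + 237142 = 25394013/85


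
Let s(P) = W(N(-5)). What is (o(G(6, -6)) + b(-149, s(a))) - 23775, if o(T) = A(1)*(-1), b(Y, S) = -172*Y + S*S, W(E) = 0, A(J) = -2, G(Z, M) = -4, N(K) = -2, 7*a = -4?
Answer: 1855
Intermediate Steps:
a = -4/7 (a = (⅐)*(-4) = -4/7 ≈ -0.57143)
s(P) = 0
b(Y, S) = S² - 172*Y (b(Y, S) = -172*Y + S² = S² - 172*Y)
o(T) = 2 (o(T) = -2*(-1) = 2)
(o(G(6, -6)) + b(-149, s(a))) - 23775 = (2 + (0² - 172*(-149))) - 23775 = (2 + (0 + 25628)) - 23775 = (2 + 25628) - 23775 = 25630 - 23775 = 1855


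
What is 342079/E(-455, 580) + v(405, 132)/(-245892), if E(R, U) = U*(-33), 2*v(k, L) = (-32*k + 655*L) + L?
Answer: -7068262309/392197740 ≈ -18.022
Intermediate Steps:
v(k, L) = -16*k + 328*L (v(k, L) = ((-32*k + 655*L) + L)/2 = (-32*k + 656*L)/2 = -16*k + 328*L)
E(R, U) = -33*U
342079/E(-455, 580) + v(405, 132)/(-245892) = 342079/((-33*580)) + (-16*405 + 328*132)/(-245892) = 342079/(-19140) + (-6480 + 43296)*(-1/245892) = 342079*(-1/19140) + 36816*(-1/245892) = -342079/19140 - 3068/20491 = -7068262309/392197740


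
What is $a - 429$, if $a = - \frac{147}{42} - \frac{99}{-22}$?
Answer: $-428$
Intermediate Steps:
$a = 1$ ($a = \left(-147\right) \frac{1}{42} - - \frac{9}{2} = - \frac{7}{2} + \frac{9}{2} = 1$)
$a - 429 = 1 - 429 = -428$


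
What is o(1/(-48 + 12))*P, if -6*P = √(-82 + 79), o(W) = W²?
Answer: -I*√3/7776 ≈ -0.00022274*I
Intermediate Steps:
P = -I*√3/6 (P = -√(-82 + 79)/6 = -I*√3/6 ≈ -0.28868*I)
o(1/(-48 + 12))*P = (1/(-48 + 12))²*(-I*√3/6) = (1/(-36))²*(-I*√3/6) = (-1/36)²*(-I*√3/6) = (-I*√3/6)/1296 = -I*√3/7776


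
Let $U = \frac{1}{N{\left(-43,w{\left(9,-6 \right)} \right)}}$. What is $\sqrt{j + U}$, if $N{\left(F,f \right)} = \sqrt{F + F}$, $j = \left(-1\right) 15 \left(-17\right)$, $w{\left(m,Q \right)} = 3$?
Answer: $\frac{\sqrt{1885980 - 86 i \sqrt{86}}}{86} \approx 15.969 - 0.0033764 i$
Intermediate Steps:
$j = 255$ ($j = \left(-15\right) \left(-17\right) = 255$)
$N{\left(F,f \right)} = \sqrt{2} \sqrt{F}$ ($N{\left(F,f \right)} = \sqrt{2 F} = \sqrt{2} \sqrt{F}$)
$U = - \frac{i \sqrt{86}}{86}$ ($U = \frac{1}{\sqrt{2} \sqrt{-43}} = \frac{1}{\sqrt{2} i \sqrt{43}} = \frac{1}{i \sqrt{86}} = - \frac{i \sqrt{86}}{86} \approx - 0.10783 i$)
$\sqrt{j + U} = \sqrt{255 - \frac{i \sqrt{86}}{86}}$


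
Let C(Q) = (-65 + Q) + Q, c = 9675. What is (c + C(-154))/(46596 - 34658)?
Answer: 4651/5969 ≈ 0.77919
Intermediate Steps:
C(Q) = -65 + 2*Q
(c + C(-154))/(46596 - 34658) = (9675 + (-65 + 2*(-154)))/(46596 - 34658) = (9675 + (-65 - 308))/11938 = (9675 - 373)*(1/11938) = 9302*(1/11938) = 4651/5969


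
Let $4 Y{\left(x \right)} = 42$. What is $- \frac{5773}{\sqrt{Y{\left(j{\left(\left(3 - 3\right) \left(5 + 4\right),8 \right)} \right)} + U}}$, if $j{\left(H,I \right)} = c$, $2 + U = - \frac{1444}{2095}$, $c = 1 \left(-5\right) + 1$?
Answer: $- \frac{5773 \sqrt{137126130}}{32727} \approx -2065.6$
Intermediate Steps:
$c = -4$ ($c = -5 + 1 = -4$)
$U = - \frac{5634}{2095}$ ($U = -2 - \frac{1444}{2095} = - \frac{5634}{2095} \approx -2.6893$)
$j{\left(H,I \right)} = -4$
$Y{\left(x \right)} = \frac{21}{2}$ ($Y{\left(x \right)} = \frac{1}{4} \cdot 42 = \frac{21}{2}$)
$- \frac{5773}{\sqrt{Y{\left(j{\left(\left(3 - 3\right) \left(5 + 4\right),8 \right)} \right)} + U}} = - \frac{5773}{\sqrt{\frac{21}{2} - \frac{5634}{2095}}} = - \frac{5773}{\sqrt{\frac{32727}{4190}}} = - \frac{5773}{\frac{1}{4190} \sqrt{137126130}} = - 5773 \frac{\sqrt{137126130}}{32727} = - \frac{5773 \sqrt{137126130}}{32727}$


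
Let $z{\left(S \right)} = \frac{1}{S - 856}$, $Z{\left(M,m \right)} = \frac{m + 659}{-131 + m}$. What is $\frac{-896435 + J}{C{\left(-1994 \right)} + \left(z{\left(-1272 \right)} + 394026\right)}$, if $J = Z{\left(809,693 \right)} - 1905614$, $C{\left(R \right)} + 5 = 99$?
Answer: $- \frac{1675534197904}{235671147879} \approx -7.1096$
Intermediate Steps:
$C{\left(R \right)} = 94$ ($C{\left(R \right)} = -5 + 99 = 94$)
$Z{\left(M,m \right)} = \frac{659 + m}{-131 + m}$
$z{\left(S \right)} = \frac{1}{-856 + S}$
$J = - \frac{535476858}{281}$ ($J = \frac{659 + 693}{-131 + 693} - 1905614 = \frac{1}{562} \cdot 1352 - 1905614 = \frac{676}{281} - 1905614 = - \frac{535476858}{281} \approx -1.9056 \cdot 10^{6}$)
$\frac{-896435 + J}{C{\left(-1994 \right)} + \left(z{\left(-1272 \right)} + 394026\right)} = \frac{-896435 - \frac{535476858}{281}}{94 + \left(\frac{1}{-856 - 1272} + 394026\right)} = - \frac{787375093}{281 \left(94 + \left(\frac{1}{-2128} + 394026\right)\right)} = - \frac{787375093}{281 \left(94 + \left(- \frac{1}{2128} + 394026\right)\right)} = - \frac{787375093}{281 \left(94 + \frac{838487327}{2128}\right)} = - \frac{787375093}{281 \cdot \frac{838687359}{2128}} = \left(- \frac{787375093}{281}\right) \frac{2128}{838687359} = - \frac{1675534197904}{235671147879}$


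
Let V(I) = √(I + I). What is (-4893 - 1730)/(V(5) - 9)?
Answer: 59607/71 + 6623*√10/71 ≈ 1134.5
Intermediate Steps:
V(I) = √2*√I (V(I) = √(2*I) = √2*√I)
(-4893 - 1730)/(V(5) - 9) = (-4893 - 1730)/(√2*√5 - 9) = -6623/(√10 - 9) = -6623/(-9 + √10)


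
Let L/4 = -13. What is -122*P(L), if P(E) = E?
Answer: 6344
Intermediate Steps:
L = -52 (L = 4*(-13) = -52)
-122*P(L) = -122*(-52) = 6344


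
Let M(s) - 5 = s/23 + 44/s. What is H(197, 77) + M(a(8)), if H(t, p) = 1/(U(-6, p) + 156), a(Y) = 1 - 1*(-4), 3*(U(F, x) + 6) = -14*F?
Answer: 287051/20470 ≈ 14.023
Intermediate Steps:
U(F, x) = -6 - 14*F/3 (U(F, x) = -6 + (-14*F)/3 = -6 - 14*F/3)
a(Y) = 5 (a(Y) = 1 + 4 = 5)
H(t, p) = 1/178 (H(t, p) = 1/((-6 - 14/3*(-6)) + 156) = 1/((-6 + 28) + 156) = 1/(22 + 156) = 1/178)
M(s) = 5 + 44/s + s/23 (M(s) = 5 + (s/23 + 44/s) = 5 + (44/s + s/23) = 5 + 44/s + s/23)
H(197, 77) + M(a(8)) = 1/178 + (5 + 44/5 + (1/23)*5) = 1/178 + (5 + 44*(⅕) + 5/23) = 1/178 + (5 + 44/5 + 5/23) = 1/178 + 1612/115 = 287051/20470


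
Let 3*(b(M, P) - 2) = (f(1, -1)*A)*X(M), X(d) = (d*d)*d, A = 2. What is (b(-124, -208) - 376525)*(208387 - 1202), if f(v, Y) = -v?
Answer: 556018033615/3 ≈ 1.8534e+11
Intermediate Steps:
X(d) = d**3 (X(d) = d**2*d = d**3)
b(M, P) = 2 - 2*M**3/3 (b(M, P) = 2 + ((-1*1*2)*M**3)/3 = 2 + ((-1*2)*M**3)/3 = 2 + (-2*M**3)/3 = 2 - 2*M**3/3)
(b(-124, -208) - 376525)*(208387 - 1202) = ((2 - 2/3*(-124)**3) - 376525)*(208387 - 1202) = ((2 - 2/3*(-1906624)) - 376525)*207185 = ((2 + 3813248/3) - 376525)*207185 = (3813254/3 - 376525)*207185 = (2683679/3)*207185 = 556018033615/3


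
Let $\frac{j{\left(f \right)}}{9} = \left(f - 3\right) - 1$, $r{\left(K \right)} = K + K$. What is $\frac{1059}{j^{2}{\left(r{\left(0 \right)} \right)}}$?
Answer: $\frac{353}{432} \approx 0.81713$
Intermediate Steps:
$r{\left(K \right)} = 2 K$
$j{\left(f \right)} = -36 + 9 f$ ($j{\left(f \right)} = 9 \left(\left(f - 3\right) - 1\right) = 9 \left(\left(-3 + f\right) - 1\right) = 9 \left(-4 + f\right) = -36 + 9 f$)
$\frac{1059}{j^{2}{\left(r{\left(0 \right)} \right)}} = \frac{1059}{\left(-36 + 9 \cdot 2 \cdot 0\right)^{2}} = \frac{1059}{\left(-36 + 9 \cdot 0\right)^{2}} = \frac{1059}{\left(-36 + 0\right)^{2}} = \frac{1059}{\left(-36\right)^{2}} = \frac{1059}{1296} = 1059 \cdot \frac{1}{1296} = \frac{353}{432}$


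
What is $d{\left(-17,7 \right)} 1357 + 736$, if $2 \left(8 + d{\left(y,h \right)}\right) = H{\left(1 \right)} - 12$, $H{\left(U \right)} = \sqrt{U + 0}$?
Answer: $- \frac{35167}{2} \approx -17584.0$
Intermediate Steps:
$H{\left(U \right)} = \sqrt{U}$
$d{\left(y,h \right)} = - \frac{27}{2}$ ($d{\left(y,h \right)} = -8 + \frac{\sqrt{1} - 12}{2} = -8 + \frac{1 - 12}{2} = -8 + \frac{1}{2} \left(-11\right) = -8 - \frac{11}{2} = - \frac{27}{2}$)
$d{\left(-17,7 \right)} 1357 + 736 = \left(- \frac{27}{2}\right) 1357 + 736 = - \frac{36639}{2} + 736 = - \frac{35167}{2}$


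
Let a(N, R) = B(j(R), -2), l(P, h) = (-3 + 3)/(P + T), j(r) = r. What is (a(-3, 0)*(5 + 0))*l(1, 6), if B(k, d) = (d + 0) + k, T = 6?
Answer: 0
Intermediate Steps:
B(k, d) = d + k
l(P, h) = 0 (l(P, h) = (-3 + 3)/(P + 6) = 0/(6 + P) = 0)
a(N, R) = -2 + R
(a(-3, 0)*(5 + 0))*l(1, 6) = ((-2 + 0)*(5 + 0))*0 = -2*5*0 = -10*0 = 0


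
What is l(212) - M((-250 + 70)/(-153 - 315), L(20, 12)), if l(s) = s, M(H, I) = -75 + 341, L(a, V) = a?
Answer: -54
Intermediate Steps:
M(H, I) = 266
l(212) - M((-250 + 70)/(-153 - 315), L(20, 12)) = 212 - 1*266 = 212 - 266 = -54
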